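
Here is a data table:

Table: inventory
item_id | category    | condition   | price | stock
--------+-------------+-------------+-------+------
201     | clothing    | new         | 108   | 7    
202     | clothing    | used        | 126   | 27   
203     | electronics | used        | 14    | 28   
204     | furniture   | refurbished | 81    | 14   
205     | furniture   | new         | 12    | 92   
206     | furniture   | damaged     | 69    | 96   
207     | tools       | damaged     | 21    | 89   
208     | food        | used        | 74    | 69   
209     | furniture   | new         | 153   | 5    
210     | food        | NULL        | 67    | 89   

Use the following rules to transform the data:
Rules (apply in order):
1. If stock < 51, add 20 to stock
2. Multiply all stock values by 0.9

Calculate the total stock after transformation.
554.4

Step 1: Apply Rule 1 - Add 20 to records with stock < 51
  - 5 records affected: 81 + (5 × 20) = 181
  - Unaffected records: 435
  - Sum after Rule 1: 616
Step 2: Apply Rule 2 - Multiply all by 0.9
  - 616 × 0.9 = 554.4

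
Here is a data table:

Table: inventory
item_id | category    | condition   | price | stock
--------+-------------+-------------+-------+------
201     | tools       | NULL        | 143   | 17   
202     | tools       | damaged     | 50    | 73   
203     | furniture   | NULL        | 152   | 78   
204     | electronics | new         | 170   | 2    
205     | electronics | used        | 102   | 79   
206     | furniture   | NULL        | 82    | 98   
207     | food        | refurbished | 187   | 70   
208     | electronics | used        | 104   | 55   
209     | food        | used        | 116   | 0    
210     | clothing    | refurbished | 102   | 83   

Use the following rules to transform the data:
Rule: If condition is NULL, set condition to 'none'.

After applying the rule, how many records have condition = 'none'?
3

Step 1: Count records where condition IS NULL
Step 2: Found 3 records with NULL condition
Step 3: These records will have condition set to 'none'
Step 4: Records already having condition = 'none': 0
Step 5: Answer: 3 + 0 = 3 records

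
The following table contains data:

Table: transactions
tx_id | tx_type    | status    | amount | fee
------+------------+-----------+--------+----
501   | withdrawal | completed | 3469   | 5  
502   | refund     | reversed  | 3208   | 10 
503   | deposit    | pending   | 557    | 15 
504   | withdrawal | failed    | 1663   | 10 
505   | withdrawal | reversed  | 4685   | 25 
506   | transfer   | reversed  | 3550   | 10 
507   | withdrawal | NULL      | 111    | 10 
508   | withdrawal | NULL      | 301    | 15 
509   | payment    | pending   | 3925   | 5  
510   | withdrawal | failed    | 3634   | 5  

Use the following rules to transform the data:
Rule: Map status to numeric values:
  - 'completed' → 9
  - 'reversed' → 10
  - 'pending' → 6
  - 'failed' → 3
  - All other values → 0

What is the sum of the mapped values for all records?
57

Step 1: Apply mapping to each record
Step 2: Count by status:
  'completed': 1 records × 9 = 9
  'reversed': 3 records × 10 = 30
  'pending': 2 records × 6 = 12
  'failed': 2 records × 3 = 6
Step 3: Sum all mapped values = 57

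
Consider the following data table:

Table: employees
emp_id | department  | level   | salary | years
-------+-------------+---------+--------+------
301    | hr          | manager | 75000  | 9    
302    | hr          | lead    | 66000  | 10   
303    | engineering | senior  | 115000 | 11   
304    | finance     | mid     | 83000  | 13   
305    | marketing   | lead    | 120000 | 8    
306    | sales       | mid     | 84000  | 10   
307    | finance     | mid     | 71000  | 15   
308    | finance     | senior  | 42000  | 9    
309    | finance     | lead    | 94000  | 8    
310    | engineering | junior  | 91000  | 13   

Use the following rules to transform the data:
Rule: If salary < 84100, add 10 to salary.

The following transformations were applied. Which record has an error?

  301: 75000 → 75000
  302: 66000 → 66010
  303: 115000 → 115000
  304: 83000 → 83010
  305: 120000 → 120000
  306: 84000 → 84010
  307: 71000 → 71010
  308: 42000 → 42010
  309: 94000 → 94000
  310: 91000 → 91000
Record 301 has an error. The correct transformed value should be 75010, not 75000.

Step 1: Check each record against the rule
Step 2: Record 301 has salary = 75000
Step 3: Since 75000 < 84100, the bonus should have been applied
Step 4: Correct value = 75010, but claimed value = 75000
Conclusion: Record 301 has the error.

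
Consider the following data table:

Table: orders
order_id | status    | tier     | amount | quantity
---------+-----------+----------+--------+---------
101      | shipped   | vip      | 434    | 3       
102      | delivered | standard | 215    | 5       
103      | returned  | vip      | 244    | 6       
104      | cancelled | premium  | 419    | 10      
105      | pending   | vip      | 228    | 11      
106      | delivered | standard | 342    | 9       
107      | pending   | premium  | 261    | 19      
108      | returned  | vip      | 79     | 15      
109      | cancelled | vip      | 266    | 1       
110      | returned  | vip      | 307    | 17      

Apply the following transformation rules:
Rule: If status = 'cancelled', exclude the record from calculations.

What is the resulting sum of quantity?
85

Step 1: Identify records where status = 'cancelled'
Step 2: The excluded records sum to 11
Step 3: Original total quantity = 96
Step 4: Remaining total = 96 - 11 = 85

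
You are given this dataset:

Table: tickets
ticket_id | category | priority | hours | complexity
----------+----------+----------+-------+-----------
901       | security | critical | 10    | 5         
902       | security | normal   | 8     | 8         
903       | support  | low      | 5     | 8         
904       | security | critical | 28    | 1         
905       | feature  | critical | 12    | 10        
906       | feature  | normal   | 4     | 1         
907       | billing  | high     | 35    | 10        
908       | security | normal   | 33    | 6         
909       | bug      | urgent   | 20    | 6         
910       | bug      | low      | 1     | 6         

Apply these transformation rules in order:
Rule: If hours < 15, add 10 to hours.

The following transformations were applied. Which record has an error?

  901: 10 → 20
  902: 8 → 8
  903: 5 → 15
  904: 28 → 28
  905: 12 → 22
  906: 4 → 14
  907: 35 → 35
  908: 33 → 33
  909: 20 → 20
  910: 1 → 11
Record 902 has an error. The correct transformed value should be 18, not 8.

Step 1: Check each record against the rule
Step 2: Record 902 has hours = 8
Step 3: Since 8 < 15, the bonus should have been applied
Step 4: Correct value = 18, but claimed value = 8
Conclusion: Record 902 has the error.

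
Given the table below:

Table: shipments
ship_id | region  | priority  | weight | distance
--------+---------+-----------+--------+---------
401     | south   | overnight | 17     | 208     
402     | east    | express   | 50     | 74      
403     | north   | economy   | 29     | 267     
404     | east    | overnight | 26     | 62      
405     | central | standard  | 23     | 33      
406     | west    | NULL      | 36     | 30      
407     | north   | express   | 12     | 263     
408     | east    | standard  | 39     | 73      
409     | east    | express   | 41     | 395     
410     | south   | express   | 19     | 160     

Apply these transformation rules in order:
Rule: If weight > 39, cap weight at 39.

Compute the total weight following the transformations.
279

Step 1: 2 records have weight > 39
Step 2: These records originally summed to 91
Step 3: After capping: 2 × 39 = 78
Step 4: Unaffected records sum: 201
Step 5: Final sum = 78 + 201 = 279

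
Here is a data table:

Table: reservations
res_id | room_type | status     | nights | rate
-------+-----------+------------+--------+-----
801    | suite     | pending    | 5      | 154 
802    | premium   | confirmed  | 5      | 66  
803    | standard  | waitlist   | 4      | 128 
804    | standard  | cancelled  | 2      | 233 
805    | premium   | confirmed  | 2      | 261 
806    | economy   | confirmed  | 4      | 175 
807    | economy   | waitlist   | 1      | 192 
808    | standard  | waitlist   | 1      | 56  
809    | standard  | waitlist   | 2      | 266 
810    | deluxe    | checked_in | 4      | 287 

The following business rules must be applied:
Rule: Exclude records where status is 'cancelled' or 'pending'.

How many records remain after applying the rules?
8

Step 1: Count records to exclude
  - 1 (cancelled) + 1 (pending) = 2 records
Step 2: Total records: 10
Step 3: Remaining = 10 - 2 = 8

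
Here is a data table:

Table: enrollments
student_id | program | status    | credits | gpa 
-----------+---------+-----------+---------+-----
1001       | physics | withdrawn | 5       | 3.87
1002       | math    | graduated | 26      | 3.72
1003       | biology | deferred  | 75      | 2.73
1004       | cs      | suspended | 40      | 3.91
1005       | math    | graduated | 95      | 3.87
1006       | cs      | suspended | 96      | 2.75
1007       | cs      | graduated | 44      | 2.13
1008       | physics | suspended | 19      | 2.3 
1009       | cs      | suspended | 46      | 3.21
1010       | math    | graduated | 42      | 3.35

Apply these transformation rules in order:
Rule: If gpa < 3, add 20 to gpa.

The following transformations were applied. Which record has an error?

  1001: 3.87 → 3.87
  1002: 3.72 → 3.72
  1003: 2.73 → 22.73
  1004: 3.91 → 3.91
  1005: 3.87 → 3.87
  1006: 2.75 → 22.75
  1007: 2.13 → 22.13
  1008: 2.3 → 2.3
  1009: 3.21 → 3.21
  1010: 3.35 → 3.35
Record 1008 has an error. The correct transformed value should be 22.3, not 2.3.

Step 1: Check each record against the rule
Step 2: Record 1008 has gpa = 2.3
Step 3: Since 2.3 < 3, the bonus should have been applied
Step 4: Correct value = 22.3, but claimed value = 2.3
Conclusion: Record 1008 has the error.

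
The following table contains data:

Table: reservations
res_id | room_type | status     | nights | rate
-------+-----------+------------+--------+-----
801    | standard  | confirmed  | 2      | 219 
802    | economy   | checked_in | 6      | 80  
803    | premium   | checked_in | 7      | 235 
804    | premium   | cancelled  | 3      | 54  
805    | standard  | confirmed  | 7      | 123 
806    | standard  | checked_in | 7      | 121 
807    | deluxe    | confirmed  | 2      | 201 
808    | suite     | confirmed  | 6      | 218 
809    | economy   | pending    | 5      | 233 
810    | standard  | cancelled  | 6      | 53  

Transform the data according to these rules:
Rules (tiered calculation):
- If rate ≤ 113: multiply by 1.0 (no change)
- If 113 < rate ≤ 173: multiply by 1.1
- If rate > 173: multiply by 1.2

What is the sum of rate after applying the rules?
1782.6

Step 1: Tier 1 (rate ≤ 113): 3 records, sum = 187 × 1.0 = 187.0
Step 2: Tier 2 (113 < rate ≤ 173): 2 records, sum = 244 × 1.1 = 268.4
Step 3: Tier 3 (rate > 173): 5 records, sum = 1106 × 1.2 = 1327.2
Step 4: Final sum = 187.0 + 268.4 + 1327.2 = 1782.6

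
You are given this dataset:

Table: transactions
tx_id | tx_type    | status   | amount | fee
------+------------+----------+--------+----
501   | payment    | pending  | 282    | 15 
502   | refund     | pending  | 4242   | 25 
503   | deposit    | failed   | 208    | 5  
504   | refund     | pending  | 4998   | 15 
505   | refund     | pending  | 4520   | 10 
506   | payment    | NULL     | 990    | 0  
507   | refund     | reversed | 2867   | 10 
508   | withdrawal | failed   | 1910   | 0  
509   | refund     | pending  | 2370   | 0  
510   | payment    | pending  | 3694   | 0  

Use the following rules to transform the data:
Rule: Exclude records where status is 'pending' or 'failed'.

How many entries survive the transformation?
2

Step 1: Count records to exclude
  - 6 (pending) + 2 (failed) = 8 records
Step 2: Total records: 10
Step 3: Remaining = 10 - 8 = 2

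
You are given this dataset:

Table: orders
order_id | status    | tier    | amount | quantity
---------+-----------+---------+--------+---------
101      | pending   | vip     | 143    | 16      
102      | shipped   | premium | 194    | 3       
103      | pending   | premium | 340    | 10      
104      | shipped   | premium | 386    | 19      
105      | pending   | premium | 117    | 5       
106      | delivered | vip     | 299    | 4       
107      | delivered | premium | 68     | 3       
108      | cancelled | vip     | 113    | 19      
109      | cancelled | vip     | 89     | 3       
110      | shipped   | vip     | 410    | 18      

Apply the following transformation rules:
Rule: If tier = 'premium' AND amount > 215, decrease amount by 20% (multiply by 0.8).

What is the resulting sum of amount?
2013.8

Step 1: Find records where tier = 'premium' AND amount > 215
Step 2: 2 records match, summing to 726
Step 3: After multiplier: 726 × 0.8 = 580.8
Step 4: Unaffected records sum: 1433
Step 5: Final sum = 580.8 + 1433 = 2013.8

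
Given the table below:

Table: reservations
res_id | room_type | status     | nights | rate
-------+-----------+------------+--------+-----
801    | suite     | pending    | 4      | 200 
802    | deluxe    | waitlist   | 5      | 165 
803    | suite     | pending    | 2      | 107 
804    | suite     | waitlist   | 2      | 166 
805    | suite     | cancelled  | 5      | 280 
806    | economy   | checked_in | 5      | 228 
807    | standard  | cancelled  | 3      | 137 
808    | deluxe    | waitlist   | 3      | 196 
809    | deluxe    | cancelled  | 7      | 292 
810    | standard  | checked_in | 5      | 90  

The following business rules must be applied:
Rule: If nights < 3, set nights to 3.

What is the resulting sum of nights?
43

Step 1: 2 records have nights < 3
Step 2: These records originally summed to 4
Step 3: After setting to minimum: 2 × 3 = 6
Step 4: Unaffected records sum: 37
Step 5: Final sum = 6 + 37 = 43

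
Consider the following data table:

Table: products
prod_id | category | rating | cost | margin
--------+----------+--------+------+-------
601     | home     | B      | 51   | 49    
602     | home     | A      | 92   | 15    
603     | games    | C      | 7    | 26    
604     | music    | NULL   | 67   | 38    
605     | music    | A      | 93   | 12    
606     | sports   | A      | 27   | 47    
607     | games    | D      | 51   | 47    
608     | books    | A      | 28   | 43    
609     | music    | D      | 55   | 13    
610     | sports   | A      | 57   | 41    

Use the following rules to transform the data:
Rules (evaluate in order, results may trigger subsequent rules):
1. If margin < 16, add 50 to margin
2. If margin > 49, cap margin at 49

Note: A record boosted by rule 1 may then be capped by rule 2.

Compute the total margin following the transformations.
438

Step 1: Apply rule 1 to records with margin < 16
  - 3 records get bonus of 50
  - Of these, 3 records then exceed 49 and get capped
Step 2: Apply rule 2 to records with margin > 49
  - 0 records (original) are capped
Step 3: Calculate final sum = 438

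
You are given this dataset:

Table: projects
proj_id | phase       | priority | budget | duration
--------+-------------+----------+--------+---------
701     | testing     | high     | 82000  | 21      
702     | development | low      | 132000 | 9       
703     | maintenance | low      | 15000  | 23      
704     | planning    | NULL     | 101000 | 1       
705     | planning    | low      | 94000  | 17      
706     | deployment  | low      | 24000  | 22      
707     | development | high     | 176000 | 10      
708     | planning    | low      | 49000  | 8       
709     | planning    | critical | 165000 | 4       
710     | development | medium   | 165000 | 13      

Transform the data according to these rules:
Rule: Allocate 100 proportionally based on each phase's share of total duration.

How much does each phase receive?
deployment: 17.19, development: 25.0, maintenance: 17.97, planning: 23.44, testing: 16.41

Step 1: Calculate total duration = 128
Step 2: Calculate each phase's proportion:
  deployment: 22/128 = 17.19% → 17.19
  development: 32/128 = 25.00% → 25.0
  maintenance: 23/128 = 17.97% → 17.97
  planning: 30/128 = 23.44% → 23.44
  testing: 21/128 = 16.41% → 16.41
Step 3: Verify: sum of allocations ≈ 100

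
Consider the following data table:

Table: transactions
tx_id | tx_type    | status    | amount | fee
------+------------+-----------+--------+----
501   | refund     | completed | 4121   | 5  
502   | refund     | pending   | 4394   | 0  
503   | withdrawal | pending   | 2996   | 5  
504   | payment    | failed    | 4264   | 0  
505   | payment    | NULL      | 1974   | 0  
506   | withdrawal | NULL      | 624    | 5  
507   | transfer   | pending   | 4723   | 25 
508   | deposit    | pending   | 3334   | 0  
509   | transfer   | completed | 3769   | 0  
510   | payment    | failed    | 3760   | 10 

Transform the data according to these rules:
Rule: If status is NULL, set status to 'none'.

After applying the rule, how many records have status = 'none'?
2

Step 1: Count records where status IS NULL
Step 2: Found 2 records with NULL status
Step 3: These records will have status set to 'none'
Step 4: Records already having status = 'none': 0
Step 5: Answer: 2 + 0 = 2 records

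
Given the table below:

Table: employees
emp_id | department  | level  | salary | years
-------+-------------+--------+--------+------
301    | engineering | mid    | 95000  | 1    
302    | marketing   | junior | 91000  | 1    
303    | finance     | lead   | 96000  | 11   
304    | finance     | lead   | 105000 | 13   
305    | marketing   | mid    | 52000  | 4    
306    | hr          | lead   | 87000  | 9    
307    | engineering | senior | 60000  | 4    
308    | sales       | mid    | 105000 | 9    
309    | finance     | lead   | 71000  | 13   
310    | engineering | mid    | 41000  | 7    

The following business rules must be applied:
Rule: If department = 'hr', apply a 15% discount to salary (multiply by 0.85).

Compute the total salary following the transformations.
789950.0

Step 1: Records with department = 'hr' have total salary = 87000
Step 2: Apply multiplier: 87000 × 0.85 = 73950.0
Step 3: Other records total: 716000
Step 4: Final sum = 73950.0 + 716000 = 789950.0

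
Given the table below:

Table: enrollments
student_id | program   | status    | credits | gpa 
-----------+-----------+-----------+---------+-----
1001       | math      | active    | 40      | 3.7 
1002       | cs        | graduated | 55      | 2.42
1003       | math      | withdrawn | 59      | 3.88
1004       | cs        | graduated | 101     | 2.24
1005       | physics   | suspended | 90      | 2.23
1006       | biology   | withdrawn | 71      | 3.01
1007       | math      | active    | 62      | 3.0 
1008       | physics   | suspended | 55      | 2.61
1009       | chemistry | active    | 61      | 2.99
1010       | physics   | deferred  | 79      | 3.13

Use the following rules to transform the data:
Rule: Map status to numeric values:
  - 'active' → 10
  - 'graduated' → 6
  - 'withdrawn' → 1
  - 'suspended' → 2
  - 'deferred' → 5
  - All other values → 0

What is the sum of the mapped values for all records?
53

Step 1: Apply mapping to each record
Step 2: Count by status:
  'active': 3 records × 10 = 30
  'graduated': 2 records × 6 = 12
  'withdrawn': 2 records × 1 = 2
  'suspended': 2 records × 2 = 4
  'deferred': 1 records × 5 = 5
Step 3: Sum all mapped values = 53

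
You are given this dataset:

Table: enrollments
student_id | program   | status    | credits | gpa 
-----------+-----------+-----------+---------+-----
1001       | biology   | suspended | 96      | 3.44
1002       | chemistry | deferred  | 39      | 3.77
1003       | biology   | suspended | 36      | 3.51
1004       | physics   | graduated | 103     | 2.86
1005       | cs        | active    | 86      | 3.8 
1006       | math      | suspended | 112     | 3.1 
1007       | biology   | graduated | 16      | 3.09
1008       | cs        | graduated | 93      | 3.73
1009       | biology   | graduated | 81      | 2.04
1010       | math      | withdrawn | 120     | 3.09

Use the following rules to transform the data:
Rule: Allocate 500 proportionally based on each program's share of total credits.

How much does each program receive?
biology: 146.42, chemistry: 24.94, cs: 114.45, math: 148.34, physics: 65.86

Step 1: Calculate total credits = 782
Step 2: Calculate each program's proportion:
  biology: 229/782 = 29.28% → 146.42
  chemistry: 39/782 = 4.99% → 24.94
  cs: 179/782 = 22.89% → 114.45
  math: 232/782 = 29.67% → 148.34
  physics: 103/782 = 13.17% → 65.86
Step 3: Verify: sum of allocations ≈ 500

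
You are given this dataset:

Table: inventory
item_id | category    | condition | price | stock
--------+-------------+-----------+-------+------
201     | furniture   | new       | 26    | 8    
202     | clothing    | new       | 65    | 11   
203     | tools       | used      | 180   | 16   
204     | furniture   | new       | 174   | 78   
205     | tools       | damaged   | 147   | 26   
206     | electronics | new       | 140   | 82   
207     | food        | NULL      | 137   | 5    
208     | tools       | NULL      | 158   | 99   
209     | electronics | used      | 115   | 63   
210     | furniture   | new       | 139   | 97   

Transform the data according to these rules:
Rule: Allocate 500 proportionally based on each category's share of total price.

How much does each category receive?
clothing: 25.37, electronics: 99.53, food: 53.47, furniture: 132.32, tools: 189.31

Step 1: Calculate total price = 1281
Step 2: Calculate each category's proportion:
  clothing: 65/1281 = 5.07% → 25.37
  electronics: 255/1281 = 19.91% → 99.53
  food: 137/1281 = 10.69% → 53.47
  furniture: 339/1281 = 26.46% → 132.32
  tools: 485/1281 = 37.86% → 189.31
Step 3: Verify: sum of allocations ≈ 500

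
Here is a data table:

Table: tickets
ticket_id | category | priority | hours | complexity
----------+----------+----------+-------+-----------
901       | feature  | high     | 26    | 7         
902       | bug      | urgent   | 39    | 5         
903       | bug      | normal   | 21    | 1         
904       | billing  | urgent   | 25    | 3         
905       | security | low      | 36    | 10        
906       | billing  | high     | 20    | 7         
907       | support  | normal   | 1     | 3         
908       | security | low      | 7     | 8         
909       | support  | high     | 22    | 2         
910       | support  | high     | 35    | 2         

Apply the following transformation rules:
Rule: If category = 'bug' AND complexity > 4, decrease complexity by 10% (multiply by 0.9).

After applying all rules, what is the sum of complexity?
47.5

Step 1: Find records where category = 'bug' AND complexity > 4
Step 2: 1 records match, summing to 5
Step 3: After multiplier: 5 × 0.9 = 4.5
Step 4: Unaffected records sum: 43
Step 5: Final sum = 4.5 + 43 = 47.5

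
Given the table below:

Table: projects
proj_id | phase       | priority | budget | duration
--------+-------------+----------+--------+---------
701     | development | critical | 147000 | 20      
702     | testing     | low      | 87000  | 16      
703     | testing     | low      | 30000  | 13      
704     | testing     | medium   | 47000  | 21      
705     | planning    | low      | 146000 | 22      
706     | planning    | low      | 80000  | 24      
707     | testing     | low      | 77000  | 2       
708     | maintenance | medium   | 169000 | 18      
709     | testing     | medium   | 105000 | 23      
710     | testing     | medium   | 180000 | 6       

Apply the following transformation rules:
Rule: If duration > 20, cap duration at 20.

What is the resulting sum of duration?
155

Step 1: 4 records have duration > 20
Step 2: These records originally summed to 90
Step 3: After capping: 4 × 20 = 80
Step 4: Unaffected records sum: 75
Step 5: Final sum = 80 + 75 = 155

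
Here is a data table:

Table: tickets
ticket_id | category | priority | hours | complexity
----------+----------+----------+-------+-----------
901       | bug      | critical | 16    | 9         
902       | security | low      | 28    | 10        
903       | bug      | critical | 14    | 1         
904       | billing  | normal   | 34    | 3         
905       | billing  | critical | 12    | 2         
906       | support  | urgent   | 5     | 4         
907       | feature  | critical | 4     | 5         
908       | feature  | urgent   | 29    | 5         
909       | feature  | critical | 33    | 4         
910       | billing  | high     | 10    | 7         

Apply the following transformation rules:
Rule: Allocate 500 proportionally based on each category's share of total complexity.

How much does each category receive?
billing: 120.0, bug: 100.0, feature: 140.0, security: 100.0, support: 40.0

Step 1: Calculate total complexity = 50
Step 2: Calculate each category's proportion:
  billing: 12/50 = 24.00% → 120.0
  bug: 10/50 = 20.00% → 100.0
  feature: 14/50 = 28.00% → 140.0
  security: 10/50 = 20.00% → 100.0
  support: 4/50 = 8.00% → 40.0
Step 3: Verify: sum of allocations ≈ 500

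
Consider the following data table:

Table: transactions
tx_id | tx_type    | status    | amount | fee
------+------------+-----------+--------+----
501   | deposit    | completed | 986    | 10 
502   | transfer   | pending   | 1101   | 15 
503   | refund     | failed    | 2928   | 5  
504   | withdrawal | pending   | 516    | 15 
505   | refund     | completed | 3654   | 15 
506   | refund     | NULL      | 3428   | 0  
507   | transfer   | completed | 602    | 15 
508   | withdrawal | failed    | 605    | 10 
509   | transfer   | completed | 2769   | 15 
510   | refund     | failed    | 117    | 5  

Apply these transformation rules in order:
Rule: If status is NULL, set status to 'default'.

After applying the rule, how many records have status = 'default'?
1

Step 1: Count records where status IS NULL
Step 2: Found 1 records with NULL status
Step 3: These records will have status set to 'default'
Step 4: Records already having status = 'default': 0
Step 5: Answer: 1 + 0 = 1 records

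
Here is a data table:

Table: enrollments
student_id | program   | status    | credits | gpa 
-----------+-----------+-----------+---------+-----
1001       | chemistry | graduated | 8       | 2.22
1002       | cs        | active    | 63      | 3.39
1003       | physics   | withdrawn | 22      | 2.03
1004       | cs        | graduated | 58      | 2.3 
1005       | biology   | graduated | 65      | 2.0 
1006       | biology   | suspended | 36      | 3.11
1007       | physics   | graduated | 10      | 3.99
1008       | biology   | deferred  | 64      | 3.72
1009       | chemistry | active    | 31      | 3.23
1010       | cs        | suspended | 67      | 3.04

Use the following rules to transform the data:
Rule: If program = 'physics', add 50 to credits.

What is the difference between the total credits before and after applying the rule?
100

Step 1: Original sum of credits = 424
Step 2: 2 records have program = 'physics'
Step 3: Each affected record changes by 50
Step 4: Total change = 2 × 50 = 100
Step 5: New sum = 424 + 100 = 524
Step 6: Difference = |524 - 424| = 100
        (Sum increased by 100)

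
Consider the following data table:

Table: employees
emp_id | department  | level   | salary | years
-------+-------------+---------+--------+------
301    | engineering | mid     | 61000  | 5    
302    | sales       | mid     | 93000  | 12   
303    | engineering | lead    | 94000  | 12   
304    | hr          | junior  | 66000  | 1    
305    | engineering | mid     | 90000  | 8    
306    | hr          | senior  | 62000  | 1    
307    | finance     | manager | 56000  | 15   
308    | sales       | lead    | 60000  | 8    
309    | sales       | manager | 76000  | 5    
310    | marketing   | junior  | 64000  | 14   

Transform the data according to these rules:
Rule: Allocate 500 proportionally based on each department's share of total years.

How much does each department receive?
engineering: 154.32, finance: 92.59, hr: 12.35, marketing: 86.42, sales: 154.32

Step 1: Calculate total years = 81
Step 2: Calculate each department's proportion:
  engineering: 25/81 = 30.86% → 154.32
  finance: 15/81 = 18.52% → 92.59
  hr: 2/81 = 2.47% → 12.35
  marketing: 14/81 = 17.28% → 86.42
  sales: 25/81 = 30.86% → 154.32
Step 3: Verify: sum of allocations ≈ 500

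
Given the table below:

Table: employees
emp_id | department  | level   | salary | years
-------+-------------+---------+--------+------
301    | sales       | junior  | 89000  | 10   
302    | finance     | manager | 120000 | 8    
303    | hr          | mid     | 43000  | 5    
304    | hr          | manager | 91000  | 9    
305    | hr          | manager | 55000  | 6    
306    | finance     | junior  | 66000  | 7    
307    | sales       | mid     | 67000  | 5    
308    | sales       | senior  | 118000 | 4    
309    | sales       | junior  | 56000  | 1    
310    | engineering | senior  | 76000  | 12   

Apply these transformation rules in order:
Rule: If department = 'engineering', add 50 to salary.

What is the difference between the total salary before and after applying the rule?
50

Step 1: Original sum of salary = 781000
Step 2: 1 records have department = 'engineering'
Step 3: Each affected record changes by 50
Step 4: Total change = 1 × 50 = 50
Step 5: New sum = 781000 + 50 = 781050
Step 6: Difference = |781050 - 781000| = 50
        (Sum increased by 50)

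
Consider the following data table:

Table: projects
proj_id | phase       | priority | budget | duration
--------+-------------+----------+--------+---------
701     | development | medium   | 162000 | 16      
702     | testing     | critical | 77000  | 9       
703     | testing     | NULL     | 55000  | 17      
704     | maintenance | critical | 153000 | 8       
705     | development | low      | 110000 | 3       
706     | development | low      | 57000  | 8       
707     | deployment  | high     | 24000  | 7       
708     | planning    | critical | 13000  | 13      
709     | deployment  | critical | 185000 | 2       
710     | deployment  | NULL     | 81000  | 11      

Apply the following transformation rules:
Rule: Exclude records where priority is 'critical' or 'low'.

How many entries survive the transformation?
4

Step 1: Count records to exclude
  - 4 (critical) + 2 (low) = 6 records
Step 2: Total records: 10
Step 3: Remaining = 10 - 6 = 4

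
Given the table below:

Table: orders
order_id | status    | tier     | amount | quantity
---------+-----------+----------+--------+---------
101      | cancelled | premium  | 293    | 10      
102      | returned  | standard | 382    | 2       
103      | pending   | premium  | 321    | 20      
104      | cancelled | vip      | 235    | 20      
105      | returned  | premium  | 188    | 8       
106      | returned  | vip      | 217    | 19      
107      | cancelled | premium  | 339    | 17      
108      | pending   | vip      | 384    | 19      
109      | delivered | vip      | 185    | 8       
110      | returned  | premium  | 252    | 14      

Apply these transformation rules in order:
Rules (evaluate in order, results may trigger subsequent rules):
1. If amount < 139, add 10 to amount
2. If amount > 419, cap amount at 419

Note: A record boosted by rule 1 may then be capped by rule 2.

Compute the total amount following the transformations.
2796

Step 1: Apply rule 1 to records with amount < 139
  - 0 records get bonus of 10
  - Of these, 0 records then exceed 419 and get capped
Step 2: Apply rule 2 to records with amount > 419
  - 0 records (original) are capped
Step 3: Calculate final sum = 2796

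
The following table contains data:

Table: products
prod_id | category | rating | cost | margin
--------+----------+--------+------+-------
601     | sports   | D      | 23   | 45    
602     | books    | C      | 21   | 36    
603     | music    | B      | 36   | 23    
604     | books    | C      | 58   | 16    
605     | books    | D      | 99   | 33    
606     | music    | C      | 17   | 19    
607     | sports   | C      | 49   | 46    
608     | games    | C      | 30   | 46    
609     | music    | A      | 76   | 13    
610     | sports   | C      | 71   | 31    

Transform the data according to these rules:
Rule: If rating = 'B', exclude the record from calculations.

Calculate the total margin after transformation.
285

Step 1: Identify records where rating = 'B'
Step 2: The excluded records sum to 23
Step 3: Original total margin = 308
Step 4: Remaining total = 308 - 23 = 285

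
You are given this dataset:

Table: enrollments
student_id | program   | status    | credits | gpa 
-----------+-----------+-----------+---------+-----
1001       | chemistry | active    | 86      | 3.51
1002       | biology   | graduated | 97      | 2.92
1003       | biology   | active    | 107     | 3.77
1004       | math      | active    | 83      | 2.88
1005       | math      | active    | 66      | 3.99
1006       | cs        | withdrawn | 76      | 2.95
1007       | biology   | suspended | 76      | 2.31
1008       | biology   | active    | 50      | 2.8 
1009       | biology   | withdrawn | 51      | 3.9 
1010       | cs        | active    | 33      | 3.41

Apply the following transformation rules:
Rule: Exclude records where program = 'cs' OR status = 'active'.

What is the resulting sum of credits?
224

Step 1: Find records where program = 'cs' OR status = 'active'
Step 2: 7 records match, summing to 501
Step 3: Original sum: 725
Step 4: Remaining sum = 725 - 501 = 224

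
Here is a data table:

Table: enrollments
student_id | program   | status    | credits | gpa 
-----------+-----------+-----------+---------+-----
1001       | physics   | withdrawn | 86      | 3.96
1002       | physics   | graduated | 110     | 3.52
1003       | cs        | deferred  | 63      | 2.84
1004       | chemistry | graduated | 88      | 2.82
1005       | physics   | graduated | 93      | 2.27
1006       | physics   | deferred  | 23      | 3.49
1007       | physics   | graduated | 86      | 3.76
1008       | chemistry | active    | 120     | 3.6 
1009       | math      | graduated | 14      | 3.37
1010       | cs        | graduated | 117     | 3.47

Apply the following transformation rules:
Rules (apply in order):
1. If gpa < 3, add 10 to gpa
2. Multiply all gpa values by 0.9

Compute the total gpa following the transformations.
56.79

Step 1: Apply Rule 1 - Add 10 to records with gpa < 3
  - 3 records affected: 7.93 + (3 × 10) = 37.93
  - Unaffected records: 25.17
  - Sum after Rule 1: 63.1
Step 2: Apply Rule 2 - Multiply all by 0.9
  - 63.1 × 0.9 = 56.79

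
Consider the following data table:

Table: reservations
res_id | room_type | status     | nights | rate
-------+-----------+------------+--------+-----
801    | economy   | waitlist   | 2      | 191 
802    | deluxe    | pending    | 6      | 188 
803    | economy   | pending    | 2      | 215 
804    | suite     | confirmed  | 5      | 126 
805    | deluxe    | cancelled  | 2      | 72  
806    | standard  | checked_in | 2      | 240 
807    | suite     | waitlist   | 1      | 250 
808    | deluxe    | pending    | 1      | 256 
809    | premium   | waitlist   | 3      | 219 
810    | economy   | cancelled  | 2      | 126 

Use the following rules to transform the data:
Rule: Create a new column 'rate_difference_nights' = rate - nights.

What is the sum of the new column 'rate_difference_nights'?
1857

Step 1: For each record, compute rate - nights
Example calculations:
  191 - 2 = 189
  188 - 6 = 182
  215 - 2 = 213
  ...
Step 2: Sum all derived values
Step 3: Total = 1857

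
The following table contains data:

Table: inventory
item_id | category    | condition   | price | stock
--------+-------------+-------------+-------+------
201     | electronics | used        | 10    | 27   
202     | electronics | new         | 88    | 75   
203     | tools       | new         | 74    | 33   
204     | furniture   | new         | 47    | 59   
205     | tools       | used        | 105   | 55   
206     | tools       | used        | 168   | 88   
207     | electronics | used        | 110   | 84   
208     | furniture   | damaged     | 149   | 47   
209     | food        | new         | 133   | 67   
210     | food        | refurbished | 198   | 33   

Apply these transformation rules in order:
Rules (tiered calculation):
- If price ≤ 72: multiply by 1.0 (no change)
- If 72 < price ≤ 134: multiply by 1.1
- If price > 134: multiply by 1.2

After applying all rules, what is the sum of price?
1236.0

Step 1: Tier 1 (price ≤ 72): 2 records, sum = 57 × 1.0 = 57.0
Step 2: Tier 2 (72 < price ≤ 134): 5 records, sum = 510 × 1.1 = 561.0
Step 3: Tier 3 (price > 134): 3 records, sum = 515 × 1.2 = 618.0
Step 4: Final sum = 57.0 + 561.0 + 618.0 = 1236.0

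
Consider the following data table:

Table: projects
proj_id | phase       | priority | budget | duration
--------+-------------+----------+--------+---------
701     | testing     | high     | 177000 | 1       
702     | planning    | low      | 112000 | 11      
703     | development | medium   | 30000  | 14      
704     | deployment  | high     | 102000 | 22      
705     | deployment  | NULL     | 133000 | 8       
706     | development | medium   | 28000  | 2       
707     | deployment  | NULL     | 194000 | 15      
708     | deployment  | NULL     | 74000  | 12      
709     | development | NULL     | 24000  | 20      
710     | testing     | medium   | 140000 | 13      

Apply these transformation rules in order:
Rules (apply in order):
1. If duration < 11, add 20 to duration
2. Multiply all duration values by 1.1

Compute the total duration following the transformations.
195.8

Step 1: Apply Rule 1 - Add 20 to records with duration < 11
  - 3 records affected: 11 + (3 × 20) = 71
  - Unaffected records: 107
  - Sum after Rule 1: 178
Step 2: Apply Rule 2 - Multiply all by 1.1
  - 178 × 1.1 = 195.8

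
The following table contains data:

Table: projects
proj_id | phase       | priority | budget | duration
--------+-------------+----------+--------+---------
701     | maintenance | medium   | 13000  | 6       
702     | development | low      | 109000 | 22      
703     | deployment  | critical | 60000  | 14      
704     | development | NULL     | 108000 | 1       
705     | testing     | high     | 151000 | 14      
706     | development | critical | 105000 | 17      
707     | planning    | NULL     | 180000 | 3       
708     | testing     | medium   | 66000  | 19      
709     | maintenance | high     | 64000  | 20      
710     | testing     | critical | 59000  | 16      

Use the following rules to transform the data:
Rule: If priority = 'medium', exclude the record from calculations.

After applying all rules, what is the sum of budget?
836000

Step 1: Identify records where priority = 'medium'
Step 2: The excluded records sum to 79000
Step 3: Original total budget = 915000
Step 4: Remaining total = 915000 - 79000 = 836000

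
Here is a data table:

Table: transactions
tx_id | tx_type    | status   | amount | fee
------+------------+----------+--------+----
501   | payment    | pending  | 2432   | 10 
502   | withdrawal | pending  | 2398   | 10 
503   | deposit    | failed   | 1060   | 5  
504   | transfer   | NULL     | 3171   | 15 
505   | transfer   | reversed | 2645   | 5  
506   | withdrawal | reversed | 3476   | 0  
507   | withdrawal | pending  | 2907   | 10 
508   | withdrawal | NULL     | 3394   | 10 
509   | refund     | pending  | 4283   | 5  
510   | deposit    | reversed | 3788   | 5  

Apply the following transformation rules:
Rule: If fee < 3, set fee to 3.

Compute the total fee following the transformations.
78

Step 1: 1 records have fee < 3
Step 2: These records originally summed to 0
Step 3: After setting to minimum: 1 × 3 = 3
Step 4: Unaffected records sum: 75
Step 5: Final sum = 3 + 75 = 78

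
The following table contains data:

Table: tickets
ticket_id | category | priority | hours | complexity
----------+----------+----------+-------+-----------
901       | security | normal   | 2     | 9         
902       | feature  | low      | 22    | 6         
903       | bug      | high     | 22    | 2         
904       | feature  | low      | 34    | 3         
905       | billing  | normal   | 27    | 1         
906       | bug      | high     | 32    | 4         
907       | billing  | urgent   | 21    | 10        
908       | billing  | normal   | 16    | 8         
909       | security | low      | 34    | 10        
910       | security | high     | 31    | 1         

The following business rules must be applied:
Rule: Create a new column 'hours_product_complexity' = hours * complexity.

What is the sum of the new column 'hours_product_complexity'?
1160

Step 1: For each record, compute hours * complexity
Example calculations:
  2 * 9 = 18
  22 * 6 = 132
  22 * 2 = 44
  ...
Step 2: Sum all derived values
Step 3: Total = 1160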